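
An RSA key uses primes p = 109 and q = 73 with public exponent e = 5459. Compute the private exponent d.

φ(n) = (p−1)(q−1) = 108·72 = 7776.
Need d with 5459·d ≡ 1 (mod 7776). Apply the extended Euclidean algorithm:
7776 = 1×5459 + 2317
5459 = 2×2317 + 825
2317 = 2×825 + 667
825 = 1×667 + 158
667 = 4×158 + 35
158 = 4×35 + 18
35 = 1×18 + 17
18 = 1×17 + 1
17 = 17×1 + 0
Back-substitute:
1 = 18 − 17
1 = −35 + 2·18
1 = 2·158 − 9·35
1 = −9·667 + 38·158
1 = 38·825 − 47·667
1 = −47·2317 + 132·825
1 = 132·5459 − 311·2317
1 = −311·7776 + 443·5459
So 5459·443 ≡ 1 (mod 7776), hence d = 443.

443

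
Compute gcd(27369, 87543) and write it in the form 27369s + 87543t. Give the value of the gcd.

9

Euclidean algorithm:
87543 = 3*27369 + 5436
27369 = 5*5436 + 189
5436 = 28*189 + 144
189 = 1*144 + 45
144 = 3*45 + 9
45 = 5*9 + 0
gcd(27369, 87543) = 9.
Express as a combination:
9 = 144 − 3·45
9 = −3·189 + 4·144
9 = 4·5436 − 115·189
9 = −115·27369 + 579·5436
9 = 579·87543 − 1852·27369
So 9 = (579)·87543 + (-1852)·27369.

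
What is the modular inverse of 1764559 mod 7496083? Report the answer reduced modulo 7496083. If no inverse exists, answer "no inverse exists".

5827947

gcd(7496083, 1764559) by repeated division:
7496083 = 4×1764559 + 437847
1764559 = 4×437847 + 13171
437847 = 33×13171 + 3204
13171 = 4×3204 + 355
3204 = 9×355 + 9
355 = 39×9 + 4
9 = 2×4 + 1
4 = 4×1 + 0
Since gcd(1764559, 7496083) = 1, back-substitute to write 1 as a combination:
1 = 9 − 2·4
1 = −2·355 + 79·9
1 = 79·3204 − 713·355
1 = −713·13171 + 2931·3204
1 = 2931·437847 − 97436·13171
1 = −97436·1764559 + 392675·437847
1 = 392675·7496083 − 1668136·1764559
Thus 1764559·(-1668136) ≡ 1 (mod 7496083); reducing, -1668136 mod 7496083 = 5827947.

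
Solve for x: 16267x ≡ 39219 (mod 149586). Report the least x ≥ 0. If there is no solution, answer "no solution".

60795

First find gcd(16267, 149586):
149586 = 9*16267 + 3183
16267 = 5*3183 + 352
3183 = 9*352 + 15
352 = 23*15 + 7
15 = 2*7 + 1
7 = 7*1 + 0
gcd = 1, so a unique solution mod 149586 exists.
Back-substitute for the Bézout coefficients:
1 = 15 − 2·7
1 = −2·352 + 47·15
1 = 47·3183 − 425·352
1 = −425·16267 + 2172·3183
1 = 2172·149586 − 19973·16267
So 16267·(-19973) ≡ 1 (mod 149586), giving 16267⁻¹ ≡ 129613.
x ≡ 16267⁻¹·39219 ≡ 129613·39219 ≡ 60795 (mod 149586).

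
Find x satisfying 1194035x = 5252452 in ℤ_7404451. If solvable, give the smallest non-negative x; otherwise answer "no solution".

6506013

First find gcd(1194035, 7404451):
7404451 = 6×1194035 + 240241
1194035 = 4×240241 + 233071
240241 = 1×233071 + 7170
233071 = 32×7170 + 3631
7170 = 1×3631 + 3539
3631 = 1×3539 + 92
3539 = 38×92 + 43
92 = 2×43 + 6
43 = 7×6 + 1
6 = 6×1 + 0
gcd = 1, so a unique solution mod 7404451 exists.
Back-substitute for the Bézout coefficients:
1 = 43 − 7·6
1 = −7·92 + 15·43
1 = 15·3539 − 577·92
1 = −577·3631 + 592·3539
1 = 592·7170 − 1169·3631
1 = −1169·233071 + 38000·7170
1 = 38000·240241 − 39169·233071
1 = −39169·1194035 + 194676·240241
1 = 194676·7404451 − 1207225·1194035
So 1194035·(-1207225) ≡ 1 (mod 7404451), giving 1194035⁻¹ ≡ 6197226.
x ≡ 1194035⁻¹·5252452 ≡ 6197226·5252452 ≡ 6506013 (mod 7404451).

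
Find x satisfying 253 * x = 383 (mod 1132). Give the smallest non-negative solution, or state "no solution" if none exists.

91

First find gcd(253, 1132):
1132 = 4·253 + 120
253 = 2·120 + 13
120 = 9·13 + 3
13 = 4·3 + 1
3 = 3·1 + 0
gcd = 1, so a unique solution mod 1132 exists.
Back-substitute for the Bézout coefficients:
1 = 13 − 4·3
1 = −4·120 + 37·13
1 = 37·253 − 78·120
1 = −78·1132 + 349·253
So 253·(349) ≡ 1 (mod 1132), giving 253⁻¹ ≡ 349.
x ≡ 253⁻¹·383 ≡ 349·383 ≡ 91 (mod 1132).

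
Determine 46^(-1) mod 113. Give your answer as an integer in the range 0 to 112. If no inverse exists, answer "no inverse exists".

86

gcd(113, 46) by repeated division:
113 = 2*46 + 21
46 = 2*21 + 4
21 = 5*4 + 1
4 = 4*1 + 0
The gcd is 1. Working backward:
1 = 21 − 5·4
1 = −5·46 + 11·21
1 = 11·113 − 27·46
Hence 46⁻¹ ≡ -27 ≡ 86 (mod 113).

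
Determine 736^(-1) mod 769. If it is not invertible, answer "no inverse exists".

233

gcd(769, 736) by repeated division:
769 = 1×736 + 33
736 = 22×33 + 10
33 = 3×10 + 3
10 = 3×3 + 1
3 = 3×1 + 0
gcd = 1, so the inverse exists. Back-substitute:
1 = 10 − 3·3
1 = −3·33 + 10·10
1 = 10·736 − 223·33
1 = −223·769 + 233·736
So 736·233 ≡ 1 (mod 769).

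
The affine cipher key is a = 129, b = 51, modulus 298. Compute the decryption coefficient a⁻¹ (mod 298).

Run Euclid on (298, 129):
298 = 2*129 + 40
129 = 3*40 + 9
40 = 4*9 + 4
9 = 2*4 + 1
4 = 4*1 + 0
The gcd is 1. Working backward:
1 = 9 − 2·4
1 = −2·40 + 9·9
1 = 9·129 − 29·40
1 = −29·298 + 67·129
So 129·67 ≡ 1 (mod 298).

67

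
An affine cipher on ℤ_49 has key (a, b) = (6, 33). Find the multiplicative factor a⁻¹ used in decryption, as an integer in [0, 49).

Run Euclid on (49, 6):
49 = 8×6 + 1
6 = 6×1 + 0
The gcd is 1. Working backward:
1 = 49 − 8·6
Thus 6·(-8) ≡ 1 (mod 49); reducing, -8 mod 49 = 41.

41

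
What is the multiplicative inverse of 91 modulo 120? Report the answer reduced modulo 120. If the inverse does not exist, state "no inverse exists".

Extended Euclidean algorithm:
120 = 1*91 + 29
91 = 3*29 + 4
29 = 7*4 + 1
4 = 4*1 + 0
Since gcd(91, 120) = 1, back-substitute to write 1 as a combination:
1 = 29 − 7·4
1 = −7·91 + 22·29
1 = 22·120 − 29·91
So 91·(-29) ≡ 1 (mod 120), and -29 ≡ 91 (mod 120).

91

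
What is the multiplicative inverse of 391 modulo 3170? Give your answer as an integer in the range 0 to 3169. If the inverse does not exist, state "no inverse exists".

Extended Euclidean algorithm:
3170 = 8*391 + 42
391 = 9*42 + 13
42 = 3*13 + 3
13 = 4*3 + 1
3 = 3*1 + 0
The gcd is 1. Working backward:
1 = 13 − 4·3
1 = −4·42 + 13·13
1 = 13·391 − 121·42
1 = −121·3170 + 981·391
So 391·981 ≡ 1 (mod 3170).

981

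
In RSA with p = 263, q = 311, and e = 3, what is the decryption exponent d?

54147

φ(n) = (p−1)(q−1) = 262·310 = 81220.
Need d with 3·d ≡ 1 (mod 81220). Apply the extended Euclidean algorithm:
81220 = 27073×3 + 1
3 = 3×1 + 0
Back-substitute:
1 = 81220 − 27073·3
So 3·(-27073) ≡ 1 (mod 81220), hence d ≡ -27073 ≡ 54147 (mod 81220).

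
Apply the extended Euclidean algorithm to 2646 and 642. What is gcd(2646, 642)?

6

Apply Euclid's algorithm to 2646 and 642:
2646 = 4·642 + 78
642 = 8·78 + 18
78 = 4·18 + 6
18 = 3·6 + 0
gcd(2646, 642) = 6.
Working backward:
6 = 78 − 4·18
6 = −4·642 + 33·78
6 = 33·2646 − 136·642
So 6 = (33)·2646 + (-136)·642.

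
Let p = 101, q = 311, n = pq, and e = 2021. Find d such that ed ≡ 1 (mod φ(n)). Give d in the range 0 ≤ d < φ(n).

6381

φ(n) = (p−1)(q−1) = 100·310 = 31000.
Need d with 2021·d ≡ 1 (mod 31000). Apply the extended Euclidean algorithm:
31000 = 15·2021 + 685
2021 = 2·685 + 651
685 = 1·651 + 34
651 = 19·34 + 5
34 = 6·5 + 4
5 = 1·4 + 1
4 = 4·1 + 0
Back-substitute:
1 = 5 − 4
1 = −34 + 7·5
1 = 7·651 − 134·34
1 = −134·685 + 141·651
1 = 141·2021 − 416·685
1 = −416·31000 + 6381·2021
So 2021·6381 ≡ 1 (mod 31000), hence d = 6381.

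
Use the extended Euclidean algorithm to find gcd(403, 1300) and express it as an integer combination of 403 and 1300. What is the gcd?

13

Apply Euclid's algorithm to 1300 and 403:
1300 = 3*403 + 91
403 = 4*91 + 39
91 = 2*39 + 13
39 = 3*13 + 0
gcd(403, 1300) = 13.
Express as a combination:
13 = 91 − 2·39
13 = −2·403 + 9·91
13 = 9·1300 − 29·403
So 13 = (9)·1300 + (-29)·403.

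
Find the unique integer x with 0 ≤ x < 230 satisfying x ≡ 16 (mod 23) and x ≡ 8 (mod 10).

Write x = 16 + 23·k. Then 23·k ≡ 8 − 16 ≡ 2 (mod 10).
Need 23⁻¹ mod 10. Extended Euclid on (10, 3):
10 = 3·3 + 1
3 = 3·1 + 0
Back-substitute:
1 = 10 − 3·3
23⁻¹ ≡ 7 (mod 10), so k ≡ 7·2 ≡ 4 (mod 10).
x = 16 + 23·4 = 108.

108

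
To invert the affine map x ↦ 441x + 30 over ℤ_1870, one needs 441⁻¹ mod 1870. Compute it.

441

Run Euclid on (1870, 441):
1870 = 4×441 + 106
441 = 4×106 + 17
106 = 6×17 + 4
17 = 4×4 + 1
4 = 4×1 + 0
gcd = 1, so the inverse exists. Back-substitute:
1 = 17 − 4·4
1 = −4·106 + 25·17
1 = 25·441 − 104·106
1 = −104·1870 + 441·441
So 441·441 ≡ 1 (mod 1870).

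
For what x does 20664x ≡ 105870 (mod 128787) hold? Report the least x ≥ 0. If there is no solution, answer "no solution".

First find gcd(20664, 128787):
128787 = 6*20664 + 4803
20664 = 4*4803 + 1452
4803 = 3*1452 + 447
1452 = 3*447 + 111
447 = 4*111 + 3
111 = 37*3 + 0
gcd = 3 and 3 | 105870, so solutions exist. Divide through by 3: 6888x ≡ 35290 (mod 42929).
Now find 6888⁻¹ mod 42929:
42929 = 6*6888 + 1601
6888 = 4*1601 + 484
1601 = 3*484 + 149
484 = 3*149 + 37
149 = 4*37 + 1
37 = 37*1 + 0
Back-substitute:
1 = 149 − 4·37
1 = −4·484 + 13·149
1 = 13·1601 − 43·484
1 = −43·6888 + 185·1601
1 = 185·42929 − 1153·6888
So 6888·(-1153) ≡ 1 (mod 42929), i.e. 6888⁻¹ ≡ 41776.
Then x ≡ 41776·35290 ≡ 7322 (mod 42929); the smallest non-negative solution is x = 7322.

7322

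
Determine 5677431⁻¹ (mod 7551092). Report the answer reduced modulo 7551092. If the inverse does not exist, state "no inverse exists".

Run Euclid on (7551092, 5677431):
7551092 = 1×5677431 + 1873661
5677431 = 3×1873661 + 56448
1873661 = 33×56448 + 10877
56448 = 5×10877 + 2063
10877 = 5×2063 + 562
2063 = 3×562 + 377
562 = 1×377 + 185
377 = 2×185 + 7
185 = 26×7 + 3
7 = 2×3 + 1
3 = 3×1 + 0
gcd = 1, so the inverse exists. Back-substitute:
1 = 7 − 2·3
1 = −2·185 + 53·7
1 = 53·377 − 108·185
1 = −108·562 + 161·377
1 = 161·2063 − 591·562
1 = −591·10877 + 3116·2063
1 = 3116·56448 − 16171·10877
1 = −16171·1873661 + 536759·56448
1 = 536759·5677431 − 1626448·1873661
1 = −1626448·7551092 + 2163207·5677431
So 5677431·2163207 ≡ 1 (mod 7551092).

2163207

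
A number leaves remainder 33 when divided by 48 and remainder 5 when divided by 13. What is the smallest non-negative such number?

Write x = 33 + 48·k. Then 48·k ≡ 5 − 33 ≡ 11 (mod 13).
Need 48⁻¹ mod 13. Extended Euclid on (13, 9):
13 = 1*9 + 4
9 = 2*4 + 1
4 = 4*1 + 0
Back-substitute:
1 = 9 − 2·4
1 = −2·13 + 3·9
48⁻¹ ≡ 3 (mod 13), so k ≡ 3·11 ≡ 7 (mod 13).
x = 33 + 48·7 = 369.

369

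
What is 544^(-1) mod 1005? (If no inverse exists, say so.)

Run Euclid on (1005, 544):
1005 = 1·544 + 461
544 = 1·461 + 83
461 = 5·83 + 46
83 = 1·46 + 37
46 = 1·37 + 9
37 = 4·9 + 1
9 = 9·1 + 0
Since gcd(544, 1005) = 1, back-substitute to write 1 as a combination:
1 = 37 − 4·9
1 = −4·46 + 5·37
1 = 5·83 − 9·46
1 = −9·461 + 50·83
1 = 50·544 − 59·461
1 = −59·1005 + 109·544
So 544·109 ≡ 1 (mod 1005).

109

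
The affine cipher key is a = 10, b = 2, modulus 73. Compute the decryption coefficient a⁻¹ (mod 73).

Extended Euclidean algorithm:
73 = 7*10 + 3
10 = 3*3 + 1
3 = 3*1 + 0
Since gcd(10, 73) = 1, back-substitute to write 1 as a combination:
1 = 10 − 3·3
1 = −3·73 + 22·10
So 10·22 ≡ 1 (mod 73).

22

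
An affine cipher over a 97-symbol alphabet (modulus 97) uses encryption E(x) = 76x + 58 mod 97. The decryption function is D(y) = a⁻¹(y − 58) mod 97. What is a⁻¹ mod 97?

gcd(97, 76) by repeated division:
97 = 1*76 + 21
76 = 3*21 + 13
21 = 1*13 + 8
13 = 1*8 + 5
8 = 1*5 + 3
5 = 1*3 + 2
3 = 1*2 + 1
2 = 2*1 + 0
Since gcd(76, 97) = 1, back-substitute to write 1 as a combination:
1 = 3 − 2
1 = −5 + 2·3
1 = 2·8 − 3·5
1 = −3·13 + 5·8
1 = 5·21 − 8·13
1 = −8·76 + 29·21
1 = 29·97 − 37·76
Thus 76·(-37) ≡ 1 (mod 97); reducing, -37 mod 97 = 60.

60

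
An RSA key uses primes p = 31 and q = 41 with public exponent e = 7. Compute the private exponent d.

343

φ(n) = (p−1)(q−1) = 30·40 = 1200.
Need d with 7·d ≡ 1 (mod 1200). Apply the extended Euclidean algorithm:
1200 = 171*7 + 3
7 = 2*3 + 1
3 = 3*1 + 0
Back-substitute:
1 = 7 − 2·3
1 = −2·1200 + 343·7
So 7·343 ≡ 1 (mod 1200), hence d = 343.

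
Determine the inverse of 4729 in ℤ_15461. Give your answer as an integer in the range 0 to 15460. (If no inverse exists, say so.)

12512

Extended Euclidean algorithm:
15461 = 3*4729 + 1274
4729 = 3*1274 + 907
1274 = 1*907 + 367
907 = 2*367 + 173
367 = 2*173 + 21
173 = 8*21 + 5
21 = 4*5 + 1
5 = 5*1 + 0
The gcd is 1. Working backward:
1 = 21 − 4·5
1 = −4·173 + 33·21
1 = 33·367 − 70·173
1 = −70·907 + 173·367
1 = 173·1274 − 243·907
1 = −243·4729 + 902·1274
1 = 902·15461 − 2949·4729
So 4729·(-2949) ≡ 1 (mod 15461), and -2949 ≡ 12512 (mod 15461).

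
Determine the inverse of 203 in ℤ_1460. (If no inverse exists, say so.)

187

Run Euclid on (1460, 203):
1460 = 7*203 + 39
203 = 5*39 + 8
39 = 4*8 + 7
8 = 1*7 + 1
7 = 7*1 + 0
Since gcd(203, 1460) = 1, back-substitute to write 1 as a combination:
1 = 8 − 7
1 = −39 + 5·8
1 = 5·203 − 26·39
1 = −26·1460 + 187·203
So 203·187 ≡ 1 (mod 1460).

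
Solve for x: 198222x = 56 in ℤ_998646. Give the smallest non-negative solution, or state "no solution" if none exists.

gcd(198222, 998646):
998646 = 5·198222 + 7536
198222 = 26·7536 + 2286
7536 = 3·2286 + 678
2286 = 3·678 + 252
678 = 2·252 + 174
252 = 1·174 + 78
174 = 2·78 + 18
78 = 4·18 + 6
18 = 3·6 + 0
gcd = 6, but 6 ∤ 56, so the congruence has no solution.

no solution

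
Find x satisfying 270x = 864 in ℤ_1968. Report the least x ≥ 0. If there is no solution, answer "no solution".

200

First find gcd(270, 1968):
1968 = 7×270 + 78
270 = 3×78 + 36
78 = 2×36 + 6
36 = 6×6 + 0
gcd = 6 and 6 | 864, so solutions exist. Divide through by 6: 45x ≡ 144 (mod 328).
Now find 45⁻¹ mod 328:
328 = 7·45 + 13
45 = 3·13 + 6
13 = 2·6 + 1
6 = 6·1 + 0
Back-substitute:
1 = 13 − 2·6
1 = −2·45 + 7·13
1 = 7·328 − 51·45
So 45·(-51) ≡ 1 (mod 328), i.e. 45⁻¹ ≡ 277.
Then x ≡ 277·144 ≡ 200 (mod 328); the smallest non-negative solution is x = 200.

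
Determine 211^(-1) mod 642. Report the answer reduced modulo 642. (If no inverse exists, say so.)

Extended Euclidean algorithm:
642 = 3·211 + 9
211 = 23·9 + 4
9 = 2·4 + 1
4 = 4·1 + 0
Since gcd(211, 642) = 1, back-substitute to write 1 as a combination:
1 = 9 − 2·4
1 = −2·211 + 47·9
1 = 47·642 − 143·211
Hence 211⁻¹ ≡ -143 ≡ 499 (mod 642).

499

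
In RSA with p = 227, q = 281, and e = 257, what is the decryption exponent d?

φ(n) = (p−1)(q−1) = 226·280 = 63280.
Need d with 257·d ≡ 1 (mod 63280). Apply the extended Euclidean algorithm:
63280 = 246*257 + 58
257 = 4*58 + 25
58 = 2*25 + 8
25 = 3*8 + 1
8 = 8*1 + 0
Back-substitute:
1 = 25 − 3·8
1 = −3·58 + 7·25
1 = 7·257 − 31·58
1 = −31·63280 + 7633·257
So 257·7633 ≡ 1 (mod 63280), hence d = 7633.

7633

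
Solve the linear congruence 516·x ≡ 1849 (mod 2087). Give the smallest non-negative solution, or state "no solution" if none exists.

1221

First find gcd(516, 2087):
2087 = 4·516 + 23
516 = 22·23 + 10
23 = 2·10 + 3
10 = 3·3 + 1
3 = 3·1 + 0
gcd = 1, so a unique solution mod 2087 exists.
Back-substitute for the Bézout coefficients:
1 = 10 − 3·3
1 = −3·23 + 7·10
1 = 7·516 − 157·23
1 = −157·2087 + 635·516
So 516·(635) ≡ 1 (mod 2087), giving 516⁻¹ ≡ 635.
x ≡ 516⁻¹·1849 ≡ 635·1849 ≡ 1221 (mod 2087).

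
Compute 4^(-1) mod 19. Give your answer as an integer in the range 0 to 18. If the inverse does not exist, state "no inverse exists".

5

gcd(19, 4) by repeated division:
19 = 4×4 + 3
4 = 1×3 + 1
3 = 3×1 + 0
Since gcd(4, 19) = 1, back-substitute to write 1 as a combination:
1 = 4 − 3
1 = −19 + 5·4
So 4·5 ≡ 1 (mod 19).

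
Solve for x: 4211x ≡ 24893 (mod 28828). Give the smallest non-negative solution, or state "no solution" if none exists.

First find gcd(4211, 28828):
28828 = 6×4211 + 3562
4211 = 1×3562 + 649
3562 = 5×649 + 317
649 = 2×317 + 15
317 = 21×15 + 2
15 = 7×2 + 1
2 = 2×1 + 0
gcd = 1, so a unique solution mod 28828 exists.
Back-substitute for the Bézout coefficients:
1 = 15 − 7·2
1 = −7·317 + 148·15
1 = 148·649 − 303·317
1 = −303·3562 + 1663·649
1 = 1663·4211 − 1966·3562
1 = −1966·28828 + 13459·4211
So 4211·(13459) ≡ 1 (mod 28828), giving 4211⁻¹ ≡ 13459.
x ≡ 4211⁻¹·24893 ≡ 13459·24893 ≡ 24699 (mod 28828).

24699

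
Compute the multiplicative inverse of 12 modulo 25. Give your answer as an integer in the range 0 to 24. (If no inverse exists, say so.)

23

gcd(25, 12) by repeated division:
25 = 2·12 + 1
12 = 12·1 + 0
gcd = 1, so the inverse exists. Back-substitute:
1 = 25 − 2·12
Thus 12·(-2) ≡ 1 (mod 25); reducing, -2 mod 25 = 23.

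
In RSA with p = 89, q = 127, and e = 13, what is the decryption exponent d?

φ(n) = (p−1)(q−1) = 88·126 = 11088.
Need d with 13·d ≡ 1 (mod 11088). Apply the extended Euclidean algorithm:
11088 = 852×13 + 12
13 = 1×12 + 1
12 = 12×1 + 0
Back-substitute:
1 = 13 − 12
1 = −11088 + 853·13
So 13·853 ≡ 1 (mod 11088), hence d = 853.

853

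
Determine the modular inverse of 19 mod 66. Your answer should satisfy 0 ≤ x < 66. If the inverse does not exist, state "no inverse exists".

Run Euclid on (66, 19):
66 = 3×19 + 9
19 = 2×9 + 1
9 = 9×1 + 0
The gcd is 1. Working backward:
1 = 19 − 2·9
1 = −2·66 + 7·19
So 19·7 ≡ 1 (mod 66).

7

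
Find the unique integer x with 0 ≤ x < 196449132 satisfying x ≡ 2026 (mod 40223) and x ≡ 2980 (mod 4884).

Write x = 2026 + 40223·k. Then 40223·k ≡ 2980 − 2026 ≡ 954 (mod 4884).
Need 40223⁻¹ mod 4884. Extended Euclid on (4884, 1151):
4884 = 4·1151 + 280
1151 = 4·280 + 31
280 = 9·31 + 1
31 = 31·1 + 0
Back-substitute:
1 = 280 − 9·31
1 = −9·1151 + 37·280
1 = 37·4884 − 157·1151
40223⁻¹ ≡ 4727 (mod 4884), so k ≡ 4727·954 ≡ 1626 (mod 4884).
x = 2026 + 40223·1626 = 65404624.

65404624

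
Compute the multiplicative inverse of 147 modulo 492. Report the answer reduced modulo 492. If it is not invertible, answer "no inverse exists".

Compute gcd(147, 492):
492 = 3×147 + 51
147 = 2×51 + 45
51 = 1×45 + 6
45 = 7×6 + 3
6 = 2×3 + 0
Since gcd = 3 > 1, 147 is not a unit mod 492.

no inverse exists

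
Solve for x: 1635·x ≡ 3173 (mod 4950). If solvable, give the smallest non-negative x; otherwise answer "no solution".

no solution

gcd(1635, 4950):
4950 = 3×1635 + 45
1635 = 36×45 + 15
45 = 3×15 + 0
gcd = 15, but 15 ∤ 3173, so the congruence has no solution.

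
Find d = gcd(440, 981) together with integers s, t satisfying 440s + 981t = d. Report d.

1

Repeated division:
981 = 2·440 + 101
440 = 4·101 + 36
101 = 2·36 + 29
36 = 1·29 + 7
29 = 4·7 + 1
7 = 7·1 + 0
gcd(440, 981) = 1.
Back-substituting:
1 = 29 − 4·7
1 = −4·36 + 5·29
1 = 5·101 − 14·36
1 = −14·440 + 61·101
1 = 61·981 − 136·440
So 1 = (61)·981 + (-136)·440.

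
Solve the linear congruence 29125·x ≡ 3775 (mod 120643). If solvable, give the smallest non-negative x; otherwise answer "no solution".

66069

First find gcd(29125, 120643):
120643 = 4*29125 + 4143
29125 = 7*4143 + 124
4143 = 33*124 + 51
124 = 2*51 + 22
51 = 2*22 + 7
22 = 3*7 + 1
7 = 7*1 + 0
gcd = 1, so a unique solution mod 120643 exists.
Back-substitute for the Bézout coefficients:
1 = 22 − 3·7
1 = −3·51 + 7·22
1 = 7·124 − 17·51
1 = −17·4143 + 568·124
1 = 568·29125 − 3993·4143
1 = −3993·120643 + 16540·29125
So 29125·(16540) ≡ 1 (mod 120643), giving 29125⁻¹ ≡ 16540.
x ≡ 29125⁻¹·3775 ≡ 16540·3775 ≡ 66069 (mod 120643).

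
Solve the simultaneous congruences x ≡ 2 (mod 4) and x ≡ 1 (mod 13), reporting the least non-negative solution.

14

Write x = 2 + 4·k. Then 4·k ≡ 1 − 2 ≡ 12 (mod 13).
Need 4⁻¹ mod 13. Extended Euclid on (13, 4):
13 = 3·4 + 1
4 = 4·1 + 0
Back-substitute:
1 = 13 − 3·4
4⁻¹ ≡ 10 (mod 13), so k ≡ 10·12 ≡ 3 (mod 13).
x = 2 + 4·3 = 14.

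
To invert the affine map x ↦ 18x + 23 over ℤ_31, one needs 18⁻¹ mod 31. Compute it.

19

Run Euclid on (31, 18):
31 = 1·18 + 13
18 = 1·13 + 5
13 = 2·5 + 3
5 = 1·3 + 2
3 = 1·2 + 1
2 = 2·1 + 0
Since gcd(18, 31) = 1, back-substitute to write 1 as a combination:
1 = 3 − 2
1 = −5 + 2·3
1 = 2·13 − 5·5
1 = −5·18 + 7·13
1 = 7·31 − 12·18
Hence 18⁻¹ ≡ -12 ≡ 19 (mod 31).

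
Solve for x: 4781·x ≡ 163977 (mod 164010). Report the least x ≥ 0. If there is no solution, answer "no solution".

gcd(4781, 164010):
164010 = 34*4781 + 1456
4781 = 3*1456 + 413
1456 = 3*413 + 217
413 = 1*217 + 196
217 = 1*196 + 21
196 = 9*21 + 7
21 = 3*7 + 0
gcd = 7, but 7 ∤ 163977, so the congruence has no solution.

no solution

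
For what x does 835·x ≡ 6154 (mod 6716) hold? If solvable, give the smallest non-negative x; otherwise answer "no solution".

498

First find gcd(835, 6716):
6716 = 8×835 + 36
835 = 23×36 + 7
36 = 5×7 + 1
7 = 7×1 + 0
gcd = 1, so a unique solution mod 6716 exists.
Back-substitute for the Bézout coefficients:
1 = 36 − 5·7
1 = −5·835 + 116·36
1 = 116·6716 − 933·835
So 835·(-933) ≡ 1 (mod 6716), giving 835⁻¹ ≡ 5783.
x ≡ 835⁻¹·6154 ≡ 5783·6154 ≡ 498 (mod 6716).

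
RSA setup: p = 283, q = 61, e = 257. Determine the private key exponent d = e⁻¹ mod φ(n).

10073

φ(n) = (p−1)(q−1) = 282·60 = 16920.
Need d with 257·d ≡ 1 (mod 16920). Apply the extended Euclidean algorithm:
16920 = 65·257 + 215
257 = 1·215 + 42
215 = 5·42 + 5
42 = 8·5 + 2
5 = 2·2 + 1
2 = 2·1 + 0
Back-substitute:
1 = 5 − 2·2
1 = −2·42 + 17·5
1 = 17·215 − 87·42
1 = −87·257 + 104·215
1 = 104·16920 − 6847·257
So 257·(-6847) ≡ 1 (mod 16920), hence d ≡ -6847 ≡ 10073 (mod 16920).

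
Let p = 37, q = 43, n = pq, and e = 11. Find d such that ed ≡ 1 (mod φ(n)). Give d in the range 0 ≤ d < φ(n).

φ(n) = (p−1)(q−1) = 36·42 = 1512.
Need d with 11·d ≡ 1 (mod 1512). Apply the extended Euclidean algorithm:
1512 = 137×11 + 5
11 = 2×5 + 1
5 = 5×1 + 0
Back-substitute:
1 = 11 − 2·5
1 = −2·1512 + 275·11
So 11·275 ≡ 1 (mod 1512), hence d = 275.

275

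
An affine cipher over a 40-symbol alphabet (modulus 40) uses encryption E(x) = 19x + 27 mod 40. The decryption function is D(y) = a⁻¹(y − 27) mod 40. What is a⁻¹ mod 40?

19

Extended Euclidean algorithm:
40 = 2×19 + 2
19 = 9×2 + 1
2 = 2×1 + 0
gcd = 1, so the inverse exists. Back-substitute:
1 = 19 − 9·2
1 = −9·40 + 19·19
So 19·19 ≡ 1 (mod 40).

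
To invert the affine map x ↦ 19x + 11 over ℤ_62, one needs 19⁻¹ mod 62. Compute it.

Run Euclid on (62, 19):
62 = 3*19 + 5
19 = 3*5 + 4
5 = 1*4 + 1
4 = 4*1 + 0
The gcd is 1. Working backward:
1 = 5 − 4
1 = −19 + 4·5
1 = 4·62 − 13·19
So 19·(-13) ≡ 1 (mod 62), and -13 ≡ 49 (mod 62).

49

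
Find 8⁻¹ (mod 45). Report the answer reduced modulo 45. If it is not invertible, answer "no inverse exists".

17

Extended Euclidean algorithm:
45 = 5×8 + 5
8 = 1×5 + 3
5 = 1×3 + 2
3 = 1×2 + 1
2 = 2×1 + 0
gcd = 1, so the inverse exists. Back-substitute:
1 = 3 − 2
1 = −5 + 2·3
1 = 2·8 − 3·5
1 = −3·45 + 17·8
So 8·17 ≡ 1 (mod 45).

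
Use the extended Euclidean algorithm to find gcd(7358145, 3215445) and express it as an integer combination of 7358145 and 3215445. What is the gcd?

15

Repeated division:
7358145 = 2×3215445 + 927255
3215445 = 3×927255 + 433680
927255 = 2×433680 + 59895
433680 = 7×59895 + 14415
59895 = 4×14415 + 2235
14415 = 6×2235 + 1005
2235 = 2×1005 + 225
1005 = 4×225 + 105
225 = 2×105 + 15
105 = 7×15 + 0
gcd(7358145, 3215445) = 15.
Working backward:
15 = 225 − 2·105
15 = −2·1005 + 9·225
15 = 9·2235 − 20·1005
15 = −20·14415 + 129·2235
15 = 129·59895 − 536·14415
15 = −536·433680 + 3881·59895
15 = 3881·927255 − 8298·433680
15 = −8298·3215445 + 28775·927255
15 = 28775·7358145 − 65848·3215445
So 15 = (28775)·7358145 + (-65848)·3215445.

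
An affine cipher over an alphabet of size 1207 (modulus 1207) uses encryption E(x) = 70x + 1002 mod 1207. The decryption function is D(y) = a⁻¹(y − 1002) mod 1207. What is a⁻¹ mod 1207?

gcd(1207, 70) by repeated division:
1207 = 17×70 + 17
70 = 4×17 + 2
17 = 8×2 + 1
2 = 2×1 + 0
gcd = 1, so the inverse exists. Back-substitute:
1 = 17 − 8·2
1 = −8·70 + 33·17
1 = 33·1207 − 569·70
Hence 70⁻¹ ≡ -569 ≡ 638 (mod 1207).

638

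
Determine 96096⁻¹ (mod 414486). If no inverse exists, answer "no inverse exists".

no inverse exists

Compute gcd(96096, 414486):
414486 = 4·96096 + 30102
96096 = 3·30102 + 5790
30102 = 5·5790 + 1152
5790 = 5·1152 + 30
1152 = 38·30 + 12
30 = 2·12 + 6
12 = 2·6 + 0
Since gcd = 6 > 1, 96096 is not a unit mod 414486.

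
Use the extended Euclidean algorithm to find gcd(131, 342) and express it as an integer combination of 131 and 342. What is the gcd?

1

Repeated division:
342 = 2*131 + 80
131 = 1*80 + 51
80 = 1*51 + 29
51 = 1*29 + 22
29 = 1*22 + 7
22 = 3*7 + 1
7 = 7*1 + 0
gcd(131, 342) = 1.
Express as a combination:
1 = 22 − 3·7
1 = −3·29 + 4·22
1 = 4·51 − 7·29
1 = −7·80 + 11·51
1 = 11·131 − 18·80
1 = −18·342 + 47·131
So 1 = (-18)·342 + (47)·131.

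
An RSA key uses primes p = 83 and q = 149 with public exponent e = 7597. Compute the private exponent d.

885

φ(n) = (p−1)(q−1) = 82·148 = 12136.
Need d with 7597·d ≡ 1 (mod 12136). Apply the extended Euclidean algorithm:
12136 = 1×7597 + 4539
7597 = 1×4539 + 3058
4539 = 1×3058 + 1481
3058 = 2×1481 + 96
1481 = 15×96 + 41
96 = 2×41 + 14
41 = 2×14 + 13
14 = 1×13 + 1
13 = 13×1 + 0
Back-substitute:
1 = 14 − 13
1 = −41 + 3·14
1 = 3·96 − 7·41
1 = −7·1481 + 108·96
1 = 108·3058 − 223·1481
1 = −223·4539 + 331·3058
1 = 331·7597 − 554·4539
1 = −554·12136 + 885·7597
So 7597·885 ≡ 1 (mod 12136), hence d = 885.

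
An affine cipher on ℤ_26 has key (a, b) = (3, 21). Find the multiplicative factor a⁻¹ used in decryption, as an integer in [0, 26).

gcd(26, 3) by repeated division:
26 = 8·3 + 2
3 = 1·2 + 1
2 = 2·1 + 0
Since gcd(3, 26) = 1, back-substitute to write 1 as a combination:
1 = 3 − 2
1 = −26 + 9·3
So 3·9 ≡ 1 (mod 26).

9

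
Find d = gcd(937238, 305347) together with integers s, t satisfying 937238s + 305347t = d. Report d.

Repeated division:
937238 = 3×305347 + 21197
305347 = 14×21197 + 8589
21197 = 2×8589 + 4019
8589 = 2×4019 + 551
4019 = 7×551 + 162
551 = 3×162 + 65
162 = 2×65 + 32
65 = 2×32 + 1
32 = 32×1 + 0
gcd(937238, 305347) = 1.
Back-substituting:
1 = 65 − 2·32
1 = −2·162 + 5·65
1 = 5·551 − 17·162
1 = −17·4019 + 124·551
1 = 124·8589 − 265·4019
1 = −265·21197 + 654·8589
1 = 654·305347 − 9421·21197
1 = −9421·937238 + 28917·305347
So 1 = (-9421)·937238 + (28917)·305347.

1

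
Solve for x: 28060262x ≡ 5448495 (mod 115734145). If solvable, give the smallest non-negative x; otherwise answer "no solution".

48296105

First find gcd(28060262, 115734145):
115734145 = 4*28060262 + 3493097
28060262 = 8*3493097 + 115486
3493097 = 30*115486 + 28517
115486 = 4*28517 + 1418
28517 = 20*1418 + 157
1418 = 9*157 + 5
157 = 31*5 + 2
5 = 2*2 + 1
2 = 2*1 + 0
gcd = 1, so a unique solution mod 115734145 exists.
Back-substitute for the Bézout coefficients:
1 = 5 − 2·2
1 = −2·157 + 63·5
1 = 63·1418 − 569·157
1 = −569·28517 + 11443·1418
1 = 11443·115486 − 46341·28517
1 = −46341·3493097 + 1401673·115486
1 = 1401673·28060262 − 11259725·3493097
1 = −11259725·115734145 + 46440573·28060262
So 28060262·(46440573) ≡ 1 (mod 115734145), giving 28060262⁻¹ ≡ 46440573.
x ≡ 28060262⁻¹·5448495 ≡ 46440573·5448495 ≡ 48296105 (mod 115734145).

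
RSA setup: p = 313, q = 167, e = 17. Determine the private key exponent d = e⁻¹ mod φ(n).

15233

φ(n) = (p−1)(q−1) = 312·166 = 51792.
Need d with 17·d ≡ 1 (mod 51792). Apply the extended Euclidean algorithm:
51792 = 3046·17 + 10
17 = 1·10 + 7
10 = 1·7 + 3
7 = 2·3 + 1
3 = 3·1 + 0
Back-substitute:
1 = 7 − 2·3
1 = −2·10 + 3·7
1 = 3·17 − 5·10
1 = −5·51792 + 15233·17
So 17·15233 ≡ 1 (mod 51792), hence d = 15233.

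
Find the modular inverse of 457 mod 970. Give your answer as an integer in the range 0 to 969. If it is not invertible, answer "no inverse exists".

433

Apply the Euclidean algorithm to 970 and 457:
970 = 2*457 + 56
457 = 8*56 + 9
56 = 6*9 + 2
9 = 4*2 + 1
2 = 2*1 + 0
The gcd is 1. Working backward:
1 = 9 − 4·2
1 = −4·56 + 25·9
1 = 25·457 − 204·56
1 = −204·970 + 433·457
So 457·433 ≡ 1 (mod 970).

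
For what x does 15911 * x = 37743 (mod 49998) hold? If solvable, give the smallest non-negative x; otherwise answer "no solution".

22863

First find gcd(15911, 49998):
49998 = 3*15911 + 2265
15911 = 7*2265 + 56
2265 = 40*56 + 25
56 = 2*25 + 6
25 = 4*6 + 1
6 = 6*1 + 0
gcd = 1, so a unique solution mod 49998 exists.
Back-substitute for the Bézout coefficients:
1 = 25 − 4·6
1 = −4·56 + 9·25
1 = 9·2265 − 364·56
1 = −364·15911 + 2557·2265
1 = 2557·49998 − 8035·15911
So 15911·(-8035) ≡ 1 (mod 49998), giving 15911⁻¹ ≡ 41963.
x ≡ 15911⁻¹·37743 ≡ 41963·37743 ≡ 22863 (mod 49998).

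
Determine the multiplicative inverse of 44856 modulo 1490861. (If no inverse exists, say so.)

825431

Apply the Euclidean algorithm to 1490861 and 44856:
1490861 = 33*44856 + 10613
44856 = 4*10613 + 2404
10613 = 4*2404 + 997
2404 = 2*997 + 410
997 = 2*410 + 177
410 = 2*177 + 56
177 = 3*56 + 9
56 = 6*9 + 2
9 = 4*2 + 1
2 = 2*1 + 0
Since gcd(44856, 1490861) = 1, back-substitute to write 1 as a combination:
1 = 9 − 4·2
1 = −4·56 + 25·9
1 = 25·177 − 79·56
1 = −79·410 + 183·177
1 = 183·997 − 445·410
1 = −445·2404 + 1073·997
1 = 1073·10613 − 4737·2404
1 = −4737·44856 + 20021·10613
1 = 20021·1490861 − 665430·44856
Hence 44856⁻¹ ≡ -665430 ≡ 825431 (mod 1490861).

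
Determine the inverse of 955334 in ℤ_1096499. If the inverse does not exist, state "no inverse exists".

259116

gcd(1096499, 955334) by repeated division:
1096499 = 1×955334 + 141165
955334 = 6×141165 + 108344
141165 = 1×108344 + 32821
108344 = 3×32821 + 9881
32821 = 3×9881 + 3178
9881 = 3×3178 + 347
3178 = 9×347 + 55
347 = 6×55 + 17
55 = 3×17 + 4
17 = 4×4 + 1
4 = 4×1 + 0
Since gcd(955334, 1096499) = 1, back-substitute to write 1 as a combination:
1 = 17 − 4·4
1 = −4·55 + 13·17
1 = 13·347 − 82·55
1 = −82·3178 + 751·347
1 = 751·9881 − 2335·3178
1 = −2335·32821 + 7756·9881
1 = 7756·108344 − 25603·32821
1 = −25603·141165 + 33359·108344
1 = 33359·955334 − 225757·141165
1 = −225757·1096499 + 259116·955334
So 955334·259116 ≡ 1 (mod 1096499).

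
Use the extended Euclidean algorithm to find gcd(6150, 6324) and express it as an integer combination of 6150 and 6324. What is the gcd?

Apply Euclid's algorithm to 6324 and 6150:
6324 = 1*6150 + 174
6150 = 35*174 + 60
174 = 2*60 + 54
60 = 1*54 + 6
54 = 9*6 + 0
gcd(6150, 6324) = 6.
Back-substituting:
6 = 60 − 54
6 = −174 + 3·60
6 = 3·6150 − 106·174
6 = −106·6324 + 109·6150
So 6 = (-106)·6324 + (109)·6150.

6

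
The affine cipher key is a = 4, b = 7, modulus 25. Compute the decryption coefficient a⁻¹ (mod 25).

gcd(25, 4) by repeated division:
25 = 6·4 + 1
4 = 4·1 + 0
Since gcd(4, 25) = 1, back-substitute to write 1 as a combination:
1 = 25 − 6·4
So 4·(-6) ≡ 1 (mod 25), and -6 ≡ 19 (mod 25).

19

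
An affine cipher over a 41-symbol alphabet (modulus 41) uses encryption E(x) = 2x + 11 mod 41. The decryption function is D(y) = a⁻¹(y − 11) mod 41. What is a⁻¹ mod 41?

21

Run Euclid on (41, 2):
41 = 20*2 + 1
2 = 2*1 + 0
gcd = 1, so the inverse exists. Back-substitute:
1 = 41 − 20·2
Thus 2·(-20) ≡ 1 (mod 41); reducing, -20 mod 41 = 21.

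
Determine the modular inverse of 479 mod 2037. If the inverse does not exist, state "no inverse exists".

404

Apply the Euclidean algorithm to 2037 and 479:
2037 = 4×479 + 121
479 = 3×121 + 116
121 = 1×116 + 5
116 = 23×5 + 1
5 = 5×1 + 0
Since gcd(479, 2037) = 1, back-substitute to write 1 as a combination:
1 = 116 − 23·5
1 = −23·121 + 24·116
1 = 24·479 − 95·121
1 = −95·2037 + 404·479
So 479·404 ≡ 1 (mod 2037).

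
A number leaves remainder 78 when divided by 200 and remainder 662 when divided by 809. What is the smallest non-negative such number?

Write x = 78 + 200·k. Then 200·k ≡ 662 − 78 ≡ 584 (mod 809).
Need 200⁻¹ mod 809. Extended Euclid on (809, 200):
809 = 4×200 + 9
200 = 22×9 + 2
9 = 4×2 + 1
2 = 2×1 + 0
Back-substitute:
1 = 9 − 4·2
1 = −4·200 + 89·9
1 = 89·809 − 360·200
200⁻¹ ≡ 449 (mod 809), so k ≡ 449·584 ≡ 100 (mod 809).
x = 78 + 200·100 = 20078.

20078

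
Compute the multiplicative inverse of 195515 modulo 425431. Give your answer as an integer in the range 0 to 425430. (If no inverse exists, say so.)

Apply the Euclidean algorithm to 425431 and 195515:
425431 = 2*195515 + 34401
195515 = 5*34401 + 23510
34401 = 1*23510 + 10891
23510 = 2*10891 + 1728
10891 = 6*1728 + 523
1728 = 3*523 + 159
523 = 3*159 + 46
159 = 3*46 + 21
46 = 2*21 + 4
21 = 5*4 + 1
4 = 4*1 + 0
The gcd is 1. Working backward:
1 = 21 − 5·4
1 = −5·46 + 11·21
1 = 11·159 − 38·46
1 = −38·523 + 125·159
1 = 125·1728 − 413·523
1 = −413·10891 + 2603·1728
1 = 2603·23510 − 5619·10891
1 = −5619·34401 + 8222·23510
1 = 8222·195515 − 46729·34401
1 = −46729·425431 + 101680·195515
So 195515·101680 ≡ 1 (mod 425431).

101680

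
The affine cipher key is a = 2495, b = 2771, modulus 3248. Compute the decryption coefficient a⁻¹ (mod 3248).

2959

Apply the Euclidean algorithm to 3248 and 2495:
3248 = 1*2495 + 753
2495 = 3*753 + 236
753 = 3*236 + 45
236 = 5*45 + 11
45 = 4*11 + 1
11 = 11*1 + 0
Since gcd(2495, 3248) = 1, back-substitute to write 1 as a combination:
1 = 45 − 4·11
1 = −4·236 + 21·45
1 = 21·753 − 67·236
1 = −67·2495 + 222·753
1 = 222·3248 − 289·2495
So 2495·(-289) ≡ 1 (mod 3248), and -289 ≡ 2959 (mod 3248).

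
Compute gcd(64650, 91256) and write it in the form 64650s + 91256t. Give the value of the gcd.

2

Apply Euclid's algorithm to 91256 and 64650:
91256 = 1×64650 + 26606
64650 = 2×26606 + 11438
26606 = 2×11438 + 3730
11438 = 3×3730 + 248
3730 = 15×248 + 10
248 = 24×10 + 8
10 = 1×8 + 2
8 = 4×2 + 0
gcd(64650, 91256) = 2.
Express as a combination:
2 = 10 − 8
2 = −248 + 25·10
2 = 25·3730 − 376·248
2 = −376·11438 + 1153·3730
2 = 1153·26606 − 2682·11438
2 = −2682·64650 + 6517·26606
2 = 6517·91256 − 9199·64650
So 2 = (6517)·91256 + (-9199)·64650.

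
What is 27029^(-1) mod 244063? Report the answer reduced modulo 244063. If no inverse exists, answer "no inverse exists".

gcd(244063, 27029) by repeated division:
244063 = 9*27029 + 802
27029 = 33*802 + 563
802 = 1*563 + 239
563 = 2*239 + 85
239 = 2*85 + 69
85 = 1*69 + 16
69 = 4*16 + 5
16 = 3*5 + 1
5 = 5*1 + 0
Since gcd(27029, 244063) = 1, back-substitute to write 1 as a combination:
1 = 16 − 3·5
1 = −3·69 + 13·16
1 = 13·85 − 16·69
1 = −16·239 + 45·85
1 = 45·563 − 106·239
1 = −106·802 + 151·563
1 = 151·27029 − 5089·802
1 = −5089·244063 + 45952·27029
So 27029·45952 ≡ 1 (mod 244063).

45952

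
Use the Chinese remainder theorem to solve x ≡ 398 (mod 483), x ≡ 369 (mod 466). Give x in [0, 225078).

118733

Write x = 398 + 483·k. Then 483·k ≡ 369 − 398 ≡ 437 (mod 466).
Need 483⁻¹ mod 466. Extended Euclid on (466, 17):
466 = 27×17 + 7
17 = 2×7 + 3
7 = 2×3 + 1
3 = 3×1 + 0
Back-substitute:
1 = 7 − 2·3
1 = −2·17 + 5·7
1 = 5·466 − 137·17
483⁻¹ ≡ 329 (mod 466), so k ≡ 329·437 ≡ 245 (mod 466).
x = 398 + 483·245 = 118733.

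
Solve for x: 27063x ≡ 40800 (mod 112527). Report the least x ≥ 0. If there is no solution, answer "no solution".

no solution

gcd(27063, 112527):
112527 = 4*27063 + 4275
27063 = 6*4275 + 1413
4275 = 3*1413 + 36
1413 = 39*36 + 9
36 = 4*9 + 0
gcd = 9, but 9 ∤ 40800, so the congruence has no solution.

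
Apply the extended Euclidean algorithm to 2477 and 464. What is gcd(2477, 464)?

Repeated division:
2477 = 5×464 + 157
464 = 2×157 + 150
157 = 1×150 + 7
150 = 21×7 + 3
7 = 2×3 + 1
3 = 3×1 + 0
gcd(2477, 464) = 1.
Working backward:
1 = 7 − 2·3
1 = −2·150 + 43·7
1 = 43·157 − 45·150
1 = −45·464 + 133·157
1 = 133·2477 − 710·464
So 1 = (133)·2477 + (-710)·464.

1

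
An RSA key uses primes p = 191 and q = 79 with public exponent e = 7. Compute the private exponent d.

12703

φ(n) = (p−1)(q−1) = 190·78 = 14820.
Need d with 7·d ≡ 1 (mod 14820). Apply the extended Euclidean algorithm:
14820 = 2117×7 + 1
7 = 7×1 + 0
Back-substitute:
1 = 14820 − 2117·7
So 7·(-2117) ≡ 1 (mod 14820), hence d ≡ -2117 ≡ 12703 (mod 14820).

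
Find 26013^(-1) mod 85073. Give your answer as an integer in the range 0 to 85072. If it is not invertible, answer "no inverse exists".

Extended Euclidean algorithm:
85073 = 3·26013 + 7034
26013 = 3·7034 + 4911
7034 = 1·4911 + 2123
4911 = 2·2123 + 665
2123 = 3·665 + 128
665 = 5·128 + 25
128 = 5·25 + 3
25 = 8·3 + 1
3 = 3·1 + 0
Since gcd(26013, 85073) = 1, back-substitute to write 1 as a combination:
1 = 25 − 8·3
1 = −8·128 + 41·25
1 = 41·665 − 213·128
1 = −213·2123 + 680·665
1 = 680·4911 − 1573·2123
1 = −1573·7034 + 2253·4911
1 = 2253·26013 − 8332·7034
1 = −8332·85073 + 27249·26013
So 26013·27249 ≡ 1 (mod 85073).

27249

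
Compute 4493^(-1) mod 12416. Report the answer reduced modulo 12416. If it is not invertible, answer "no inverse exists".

Extended Euclidean algorithm:
12416 = 2×4493 + 3430
4493 = 1×3430 + 1063
3430 = 3×1063 + 241
1063 = 4×241 + 99
241 = 2×99 + 43
99 = 2×43 + 13
43 = 3×13 + 4
13 = 3×4 + 1
4 = 4×1 + 0
The gcd is 1. Working backward:
1 = 13 − 3·4
1 = −3·43 + 10·13
1 = 10·99 − 23·43
1 = −23·241 + 56·99
1 = 56·1063 − 247·241
1 = −247·3430 + 797·1063
1 = 797·4493 − 1044·3430
1 = −1044·12416 + 2885·4493
So 4493·2885 ≡ 1 (mod 12416).

2885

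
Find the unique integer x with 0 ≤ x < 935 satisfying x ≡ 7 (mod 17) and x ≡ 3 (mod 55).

58

Write x = 7 + 17·k. Then 17·k ≡ 3 − 7 ≡ 51 (mod 55).
Need 17⁻¹ mod 55. Extended Euclid on (55, 17):
55 = 3·17 + 4
17 = 4·4 + 1
4 = 4·1 + 0
Back-substitute:
1 = 17 − 4·4
1 = −4·55 + 13·17
17⁻¹ ≡ 13 (mod 55), so k ≡ 13·51 ≡ 3 (mod 55).
x = 7 + 17·3 = 58.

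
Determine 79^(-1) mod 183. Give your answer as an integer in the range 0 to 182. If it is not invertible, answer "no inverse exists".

Apply the Euclidean algorithm to 183 and 79:
183 = 2*79 + 25
79 = 3*25 + 4
25 = 6*4 + 1
4 = 4*1 + 0
Since gcd(79, 183) = 1, back-substitute to write 1 as a combination:
1 = 25 − 6·4
1 = −6·79 + 19·25
1 = 19·183 − 44·79
Thus 79·(-44) ≡ 1 (mod 183); reducing, -44 mod 183 = 139.

139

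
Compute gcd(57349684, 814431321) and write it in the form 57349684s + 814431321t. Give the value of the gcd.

Repeated division:
814431321 = 14*57349684 + 11535745
57349684 = 4*11535745 + 11206704
11535745 = 1*11206704 + 329041
11206704 = 34*329041 + 19310
329041 = 17*19310 + 771
19310 = 25*771 + 35
771 = 22*35 + 1
35 = 35*1 + 0
gcd(57349684, 814431321) = 1.
Working backward:
1 = 771 − 22·35
1 = −22·19310 + 551·771
1 = 551·329041 − 9389·19310
1 = −9389·11206704 + 319777·329041
1 = 319777·11535745 − 329166·11206704
1 = −329166·57349684 + 1636441·11535745
1 = 1636441·814431321 − 23239340·57349684
So 1 = (1636441)·814431321 + (-23239340)·57349684.

1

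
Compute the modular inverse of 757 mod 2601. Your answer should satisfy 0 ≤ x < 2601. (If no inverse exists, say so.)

gcd(2601, 757) by repeated division:
2601 = 3·757 + 330
757 = 2·330 + 97
330 = 3·97 + 39
97 = 2·39 + 19
39 = 2·19 + 1
19 = 19·1 + 0
gcd = 1, so the inverse exists. Back-substitute:
1 = 39 − 2·19
1 = −2·97 + 5·39
1 = 5·330 − 17·97
1 = −17·757 + 39·330
1 = 39·2601 − 134·757
So 757·(-134) ≡ 1 (mod 2601), and -134 ≡ 2467 (mod 2601).

2467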